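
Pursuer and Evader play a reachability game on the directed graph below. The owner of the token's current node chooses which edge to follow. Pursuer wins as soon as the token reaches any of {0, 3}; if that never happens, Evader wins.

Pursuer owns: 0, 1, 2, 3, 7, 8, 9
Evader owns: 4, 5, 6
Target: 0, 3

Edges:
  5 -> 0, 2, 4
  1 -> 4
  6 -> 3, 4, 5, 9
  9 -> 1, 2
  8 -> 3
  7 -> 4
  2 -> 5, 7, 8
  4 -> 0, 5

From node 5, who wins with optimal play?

A0 = {0, 3}
A1: add {8} — 8 (Pursuer) has 8→3.
A2: add {2} — 2 (Pursuer) has 2→8.
A3: add {9} — 9 (Pursuer) has 9→2.
A4 = A3; e.g. 1 (Pursuer) has no edge into A3. Fixed point.
5 never enters the attractor, so Evader can avoid the target forever.

Evader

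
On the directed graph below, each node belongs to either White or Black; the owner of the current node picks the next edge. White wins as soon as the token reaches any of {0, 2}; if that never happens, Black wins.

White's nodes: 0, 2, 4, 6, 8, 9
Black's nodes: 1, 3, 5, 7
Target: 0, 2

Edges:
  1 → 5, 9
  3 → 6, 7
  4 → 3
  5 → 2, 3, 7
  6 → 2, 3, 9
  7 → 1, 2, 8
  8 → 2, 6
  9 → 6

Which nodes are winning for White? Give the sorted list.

0, 2, 6, 8, 9

A0 = {0, 2}
A1: add {6, 8} — 6 (White) has 6→2; 8 (White) has 8→2.
A2: add {9} — 9 (White) has 9→6.
A3 = A2; e.g. 1 (Black) can still go to 5. Fixed point.
White's winning region = {0, 2, 6, 8, 9}.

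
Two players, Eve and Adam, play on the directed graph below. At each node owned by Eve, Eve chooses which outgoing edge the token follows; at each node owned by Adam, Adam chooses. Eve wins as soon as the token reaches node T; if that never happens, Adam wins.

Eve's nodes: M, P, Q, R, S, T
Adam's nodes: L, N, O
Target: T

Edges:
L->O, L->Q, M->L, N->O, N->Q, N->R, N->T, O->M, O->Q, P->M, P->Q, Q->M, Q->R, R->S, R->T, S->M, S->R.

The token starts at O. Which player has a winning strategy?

Adam

A0 = {T}
A1: add {R} — R (Eve) has R→T.
A2: add {Q, S} — Q (Eve) has Q→R; S (Eve) has S→R.
A3: add {P} — P (Eve) has P→Q.
A4 = A3; e.g. L (Adam) can still go to O. Fixed point.
O never enters the attractor, so Adam can avoid the target forever.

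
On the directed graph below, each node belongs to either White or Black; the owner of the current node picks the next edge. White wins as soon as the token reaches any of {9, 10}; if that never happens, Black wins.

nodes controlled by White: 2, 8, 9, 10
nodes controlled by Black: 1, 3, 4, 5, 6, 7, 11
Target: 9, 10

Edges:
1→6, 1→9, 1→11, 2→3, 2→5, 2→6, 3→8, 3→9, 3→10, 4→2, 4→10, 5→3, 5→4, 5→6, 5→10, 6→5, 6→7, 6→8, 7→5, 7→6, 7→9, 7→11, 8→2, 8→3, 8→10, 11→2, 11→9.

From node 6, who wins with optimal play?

A0 = {9, 10}
A1: add {8} — 8 (White) has 8→10.
A2: add {3} — 3 (Black): all of {8, 9, 10} already in.
A3: add {2} — 2 (White) has 2→3.
A4: add {4, 11} — 4 (Black): all of {2, 10} already in; 11 (Black): all of {2, 9} already in.
A5 = A4; e.g. 1 (Black) can still go to 6. Fixed point.
6 never enters the attractor, so Black can avoid the target forever.

Black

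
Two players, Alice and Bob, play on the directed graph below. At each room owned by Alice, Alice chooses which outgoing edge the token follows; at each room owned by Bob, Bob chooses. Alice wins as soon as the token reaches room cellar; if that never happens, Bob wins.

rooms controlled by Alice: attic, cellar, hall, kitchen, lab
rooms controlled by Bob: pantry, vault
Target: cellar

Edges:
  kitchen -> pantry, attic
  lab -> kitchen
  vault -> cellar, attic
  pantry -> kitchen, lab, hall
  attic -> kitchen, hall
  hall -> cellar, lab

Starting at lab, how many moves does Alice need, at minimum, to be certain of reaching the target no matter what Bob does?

4

A0 = {cellar}
A1: add {hall} — hall (Alice) has hall→cellar.
A2: add {attic} — attic (Alice) has attic→hall.
A3: add {kitchen, vault} — kitchen (Alice) has kitchen→attic; vault (Bob): all of {cellar, attic} already in.
A4: add {lab} — lab (Alice) has lab→kitchen.
lab enters the attractor at level 4, so Alice can force the target in 4 moves from there.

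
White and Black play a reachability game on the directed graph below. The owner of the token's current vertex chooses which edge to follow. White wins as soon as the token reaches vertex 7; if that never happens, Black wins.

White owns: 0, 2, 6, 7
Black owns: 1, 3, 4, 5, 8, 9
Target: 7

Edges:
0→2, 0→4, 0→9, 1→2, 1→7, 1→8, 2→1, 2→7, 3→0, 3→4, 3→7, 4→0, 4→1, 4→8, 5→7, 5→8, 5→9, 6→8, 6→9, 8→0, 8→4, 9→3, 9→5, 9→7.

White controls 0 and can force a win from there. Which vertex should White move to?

2

A0 = {7}
A1: add {2} — 2 (White) has 2→7.
A2: add {0} — 0 (White) has 0→2.
A3 = A2; e.g. 1 (Black) can still go to 8. Fixed point.
From 0, successor 2 is in the attractor (rank 1); the other successors 4, 9 are not.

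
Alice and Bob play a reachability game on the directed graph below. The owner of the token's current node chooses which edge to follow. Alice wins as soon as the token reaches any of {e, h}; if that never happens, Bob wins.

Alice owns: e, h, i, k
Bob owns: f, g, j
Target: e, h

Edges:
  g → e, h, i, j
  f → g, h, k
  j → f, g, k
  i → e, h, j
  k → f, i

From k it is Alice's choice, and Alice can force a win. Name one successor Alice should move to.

i

A0 = {e, h}
A1: add {i} — i (Alice) has i→e.
A2: add {k} — k (Alice) has k→i.
A3 = A2; e.g. f (Bob) can still go to g. Fixed point.
From k, successor i is in the attractor (rank 1); the other successor f is not.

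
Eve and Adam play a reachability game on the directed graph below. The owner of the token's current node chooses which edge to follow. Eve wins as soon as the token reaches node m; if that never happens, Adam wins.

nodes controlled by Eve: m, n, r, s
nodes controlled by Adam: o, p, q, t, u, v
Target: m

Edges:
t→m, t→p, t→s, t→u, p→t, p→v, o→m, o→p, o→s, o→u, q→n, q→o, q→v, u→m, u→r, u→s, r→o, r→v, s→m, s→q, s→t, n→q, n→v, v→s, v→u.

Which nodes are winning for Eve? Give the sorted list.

m, s

A0 = {m}
A1: add {s} — s (Eve) has s→m.
A2 = A1; e.g. n (Eve) has no edge into A1. Fixed point.
Eve's winning region = {m, s}.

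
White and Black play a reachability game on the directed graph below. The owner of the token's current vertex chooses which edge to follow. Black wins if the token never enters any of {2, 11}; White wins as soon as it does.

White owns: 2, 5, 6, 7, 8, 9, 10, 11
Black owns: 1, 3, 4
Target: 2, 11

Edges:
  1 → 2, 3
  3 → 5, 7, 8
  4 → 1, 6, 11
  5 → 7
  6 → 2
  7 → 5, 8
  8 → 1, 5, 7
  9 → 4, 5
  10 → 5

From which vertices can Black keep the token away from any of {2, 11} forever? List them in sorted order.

1, 3, 4, 5, 7, 8, 9, 10

A0 = {2, 11}
A1: add {6} — 6 (White) has 6→2.
A2 = A1; e.g. 1 (Black) can still go to 3. Fixed point.
White's attractor = {2, 6, 11}; Black avoids the target exactly from the complement.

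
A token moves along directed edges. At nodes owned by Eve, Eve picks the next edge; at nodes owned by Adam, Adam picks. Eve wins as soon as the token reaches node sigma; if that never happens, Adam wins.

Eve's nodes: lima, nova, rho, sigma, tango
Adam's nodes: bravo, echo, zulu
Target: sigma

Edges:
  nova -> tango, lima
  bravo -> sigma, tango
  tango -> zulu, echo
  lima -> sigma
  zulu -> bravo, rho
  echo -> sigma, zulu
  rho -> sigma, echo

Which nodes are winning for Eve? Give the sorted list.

lima, nova, rho, sigma

A0 = {sigma}
A1: add {lima, rho} — lima (Eve) has lima→sigma; rho (Eve) has rho→sigma.
A2: add {nova} — nova (Eve) has nova→lima.
A3 = A2; e.g. bravo (Adam) can still go to tango. Fixed point.
Eve's winning region = {lima, nova, rho, sigma}.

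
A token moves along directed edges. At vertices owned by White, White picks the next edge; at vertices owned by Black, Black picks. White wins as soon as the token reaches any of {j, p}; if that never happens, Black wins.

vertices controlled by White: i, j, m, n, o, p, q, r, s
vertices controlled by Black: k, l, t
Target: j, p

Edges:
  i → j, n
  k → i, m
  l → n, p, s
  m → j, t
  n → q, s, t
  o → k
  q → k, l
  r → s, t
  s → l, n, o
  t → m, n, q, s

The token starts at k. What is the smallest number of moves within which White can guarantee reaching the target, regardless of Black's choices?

A0 = {j, p}
A1: add {i, m} — i (White) has i→j; m (White) has m→j.
A2: add {k} — k (Black): all of {i, m} already in.
k enters the attractor at level 2, so White can force the target in 2 moves from there.

2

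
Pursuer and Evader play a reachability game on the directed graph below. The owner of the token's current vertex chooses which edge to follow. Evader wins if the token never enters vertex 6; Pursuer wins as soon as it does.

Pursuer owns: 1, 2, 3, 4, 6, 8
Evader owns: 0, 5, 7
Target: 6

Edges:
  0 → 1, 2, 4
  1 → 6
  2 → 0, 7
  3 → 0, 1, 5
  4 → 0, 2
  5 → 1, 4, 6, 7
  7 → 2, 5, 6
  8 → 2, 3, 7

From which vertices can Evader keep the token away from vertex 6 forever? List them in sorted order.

A0 = {6}
A1: add {1} — 1 (Pursuer) has 1→6.
A2: add {3} — 3 (Pursuer) has 3→1.
A3: add {8} — 8 (Pursuer) has 8→3.
A4 = A3; e.g. 0 (Evader) can still go to 2. Fixed point.
Pursuer's attractor = {1, 3, 6, 8}; Evader avoids the target exactly from the complement.

0, 2, 4, 5, 7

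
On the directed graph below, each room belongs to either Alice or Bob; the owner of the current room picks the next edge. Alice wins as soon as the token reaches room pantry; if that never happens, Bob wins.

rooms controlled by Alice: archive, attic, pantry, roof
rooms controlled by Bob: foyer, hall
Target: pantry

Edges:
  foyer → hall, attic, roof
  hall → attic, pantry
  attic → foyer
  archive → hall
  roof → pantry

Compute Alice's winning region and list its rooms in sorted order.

pantry, roof

A0 = {pantry}
A1: add {roof} — roof (Alice) has roof→pantry.
A2 = A1; e.g. foyer (Bob) can still go to hall. Fixed point.
Alice's winning region = {pantry, roof}.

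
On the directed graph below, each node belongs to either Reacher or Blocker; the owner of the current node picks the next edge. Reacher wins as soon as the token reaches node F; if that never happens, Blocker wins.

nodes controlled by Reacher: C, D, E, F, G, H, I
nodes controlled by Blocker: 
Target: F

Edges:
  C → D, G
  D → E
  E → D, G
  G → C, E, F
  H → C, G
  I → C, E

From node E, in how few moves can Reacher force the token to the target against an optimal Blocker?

2

A0 = {F}
A1: add {G} — G (Reacher) has G→F.
A2: add {C, E, H} — C (Reacher) has C→G; E (Reacher) has E→G; H (Reacher) has H→G.
E enters the attractor at level 2, so Reacher can force the target in 2 moves from there.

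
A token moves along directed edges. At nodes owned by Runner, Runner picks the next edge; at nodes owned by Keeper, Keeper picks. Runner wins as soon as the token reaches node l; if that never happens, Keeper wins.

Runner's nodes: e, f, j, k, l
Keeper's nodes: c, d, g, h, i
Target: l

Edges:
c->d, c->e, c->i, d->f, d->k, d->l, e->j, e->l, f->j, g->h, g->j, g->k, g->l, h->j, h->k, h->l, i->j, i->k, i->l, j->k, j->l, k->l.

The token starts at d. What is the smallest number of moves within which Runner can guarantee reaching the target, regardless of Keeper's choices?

3

A0 = {l}
A1: add {e, j, k} — e (Runner) has e→l; j (Runner) has j→l; k (Runner) has k→l.
A2: add {f, h, i} — f (Runner) has f→j; h (Keeper): all of {j, k, l} already in; i (Keeper): all of {j, k, l} already in.
A3: add {d, g} — d (Keeper): all of {f, k, l} already in; g (Keeper): all of {h, j, k, l} already in.
d enters the attractor at level 3, so Runner can force the target in 3 moves from there.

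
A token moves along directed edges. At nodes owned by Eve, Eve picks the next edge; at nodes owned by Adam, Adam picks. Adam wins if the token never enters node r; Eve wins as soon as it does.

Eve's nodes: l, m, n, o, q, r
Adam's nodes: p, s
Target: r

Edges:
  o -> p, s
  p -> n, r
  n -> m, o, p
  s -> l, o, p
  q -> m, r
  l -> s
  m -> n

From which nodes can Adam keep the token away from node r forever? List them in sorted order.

A0 = {r}
A1: add {q} — q (Eve) has q→r.
A2 = A1; e.g. l (Eve) has no edge into A1. Fixed point.
Eve's attractor = {q, r}; Adam avoids the target exactly from the complement.

l, m, n, o, p, s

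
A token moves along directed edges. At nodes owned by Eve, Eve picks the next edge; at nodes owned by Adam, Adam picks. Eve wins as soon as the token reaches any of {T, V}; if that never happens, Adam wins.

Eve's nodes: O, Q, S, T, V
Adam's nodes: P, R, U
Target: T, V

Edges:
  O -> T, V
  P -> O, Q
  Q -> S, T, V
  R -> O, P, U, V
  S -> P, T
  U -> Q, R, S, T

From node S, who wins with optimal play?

Eve

A0 = {T, V}
A1: add {O, Q, S} — O (Eve) has O→T; Q (Eve) has Q→T; S (Eve) has S→T.
S ∈ A1, so Eve can force the target.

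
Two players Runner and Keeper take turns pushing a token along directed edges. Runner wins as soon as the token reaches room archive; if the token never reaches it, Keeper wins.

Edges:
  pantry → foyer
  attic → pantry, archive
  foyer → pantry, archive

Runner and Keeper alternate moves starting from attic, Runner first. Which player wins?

Runner

Track states (vertex, player-to-move).
A0 = {(archive,Runner), (archive,Keeper)}
A1: add {(attic,Runner), (foyer,Runner)}.
(attic,Runner) ∈ A1 ⇒ Runner forces the target.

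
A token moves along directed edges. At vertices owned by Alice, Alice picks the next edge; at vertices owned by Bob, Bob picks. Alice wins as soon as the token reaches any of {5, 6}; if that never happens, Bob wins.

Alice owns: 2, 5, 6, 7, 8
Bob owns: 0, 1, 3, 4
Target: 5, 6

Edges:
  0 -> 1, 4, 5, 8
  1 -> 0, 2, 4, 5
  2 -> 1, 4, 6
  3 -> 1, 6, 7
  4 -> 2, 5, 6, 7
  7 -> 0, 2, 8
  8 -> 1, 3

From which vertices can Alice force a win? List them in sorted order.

2, 4, 5, 6, 7

A0 = {5, 6}
A1: add {2} — 2 (Alice) has 2→6.
A2: add {7} — 7 (Alice) has 7→2.
A3: add {4} — 4 (Bob): all of {2, 5, 6, 7} already in.
A4 = A3; e.g. 0 (Bob) can still go to 1. Fixed point.
Alice's winning region = {2, 4, 5, 6, 7}.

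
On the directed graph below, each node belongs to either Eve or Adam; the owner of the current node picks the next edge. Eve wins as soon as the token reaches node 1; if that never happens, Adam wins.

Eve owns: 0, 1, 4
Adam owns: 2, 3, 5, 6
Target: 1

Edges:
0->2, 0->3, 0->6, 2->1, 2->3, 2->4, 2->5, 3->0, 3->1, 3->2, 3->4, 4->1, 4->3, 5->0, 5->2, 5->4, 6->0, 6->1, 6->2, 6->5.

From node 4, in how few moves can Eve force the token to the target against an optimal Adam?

A0 = {1}
A1: add {4} — 4 (Eve) has 4→1.
A2 = A1; e.g. 0 (Eve) has no edge into A1. Fixed point.
4 enters the attractor at level 1, so Eve can force the target in 1 move from there.

1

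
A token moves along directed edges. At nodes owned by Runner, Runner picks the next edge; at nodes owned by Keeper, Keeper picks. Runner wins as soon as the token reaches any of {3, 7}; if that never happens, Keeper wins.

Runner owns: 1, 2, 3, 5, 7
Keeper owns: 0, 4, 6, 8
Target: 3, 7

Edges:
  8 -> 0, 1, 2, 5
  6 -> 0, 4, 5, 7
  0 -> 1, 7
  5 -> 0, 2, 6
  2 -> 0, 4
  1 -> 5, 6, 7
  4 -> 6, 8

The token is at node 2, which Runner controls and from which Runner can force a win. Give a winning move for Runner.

0

A0 = {3, 7}
A1: add {1} — 1 (Runner) has 1→7.
A2: add {0} — 0 (Keeper): all of {1, 7} already in.
A3: add {2, 5} — 2 (Runner) has 2→0; 5 (Runner) has 5→0.
A4: add {8} — 8 (Keeper): all of {0, 1, 2, 5} already in.
A5 = A4; e.g. 4 (Keeper) can still go to 6. Fixed point.
From 2, successor 0 is in the attractor (rank 2); the other successor 4 is not.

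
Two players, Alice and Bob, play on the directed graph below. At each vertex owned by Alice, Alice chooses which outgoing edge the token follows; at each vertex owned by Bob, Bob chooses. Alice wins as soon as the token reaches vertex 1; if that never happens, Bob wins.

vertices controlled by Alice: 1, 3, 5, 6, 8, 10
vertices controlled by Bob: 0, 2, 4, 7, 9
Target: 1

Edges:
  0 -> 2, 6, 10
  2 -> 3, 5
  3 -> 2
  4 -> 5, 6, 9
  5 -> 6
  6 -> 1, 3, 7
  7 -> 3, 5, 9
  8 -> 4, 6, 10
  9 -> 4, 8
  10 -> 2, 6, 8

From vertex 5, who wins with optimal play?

A0 = {1}
A1: add {6} — 6 (Alice) has 6→1.
A2: add {5, 8, 10} — 5 (Alice) has 5→6; 8 (Alice) has 8→6; 10 (Alice) has 10→6.
A3 = A2; e.g. 0 (Bob) can still go to 2. Fixed point.
5 ∈ A2, so Alice can force the target.

Alice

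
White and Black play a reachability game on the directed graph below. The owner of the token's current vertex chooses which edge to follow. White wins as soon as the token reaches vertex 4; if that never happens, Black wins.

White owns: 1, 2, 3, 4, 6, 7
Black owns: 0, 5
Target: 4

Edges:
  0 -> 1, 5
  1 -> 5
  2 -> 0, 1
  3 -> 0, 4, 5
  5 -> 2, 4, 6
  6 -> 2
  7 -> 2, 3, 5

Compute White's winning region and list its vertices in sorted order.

3, 4, 7

A0 = {4}
A1: add {3} — 3 (White) has 3→4.
A2: add {7} — 7 (White) has 7→3.
A3 = A2; e.g. 0 (Black) can still go to 1. Fixed point.
White's winning region = {3, 4, 7}.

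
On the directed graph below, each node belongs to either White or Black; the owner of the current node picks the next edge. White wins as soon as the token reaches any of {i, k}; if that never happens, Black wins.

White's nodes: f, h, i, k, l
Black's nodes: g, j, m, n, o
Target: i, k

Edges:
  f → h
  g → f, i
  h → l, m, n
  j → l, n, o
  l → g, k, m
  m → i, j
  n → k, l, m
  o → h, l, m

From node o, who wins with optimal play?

A0 = {i, k}
A1: add {l} — l (White) has l→k.
A2: add {h} — h (White) has h→l.
A3: add {f} — f (White) has f→h.
A4: add {g} — g (Black): all of {f, i} already in.
A5 = A4; e.g. j (Black) can still go to n. Fixed point.
o never enters the attractor, so Black can avoid the target forever.

Black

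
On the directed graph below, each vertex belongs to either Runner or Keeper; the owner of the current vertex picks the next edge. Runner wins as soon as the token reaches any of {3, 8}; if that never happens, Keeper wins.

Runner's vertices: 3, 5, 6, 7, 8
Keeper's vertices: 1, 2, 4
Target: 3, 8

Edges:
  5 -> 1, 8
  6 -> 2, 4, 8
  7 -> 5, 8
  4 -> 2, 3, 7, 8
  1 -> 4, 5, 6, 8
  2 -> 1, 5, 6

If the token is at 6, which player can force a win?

Runner

A0 = {3, 8}
A1: add {5, 6, 7} — 5 (Runner) has 5→8; 6 (Runner) has 6→8; 7 (Runner) has 7→8.
A2 = A1; e.g. 1 (Keeper) can still go to 4. Fixed point.
6 ∈ A1, so Runner can force the target.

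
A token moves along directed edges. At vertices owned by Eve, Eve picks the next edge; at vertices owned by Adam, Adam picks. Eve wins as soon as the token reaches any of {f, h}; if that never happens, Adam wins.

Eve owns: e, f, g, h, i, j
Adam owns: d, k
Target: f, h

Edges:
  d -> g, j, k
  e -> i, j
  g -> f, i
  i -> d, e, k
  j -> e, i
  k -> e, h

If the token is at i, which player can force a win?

A0 = {f, h}
A1: add {g} — g (Eve) has g→f.
A2 = A1; e.g. d (Adam) can still go to j. Fixed point.
i never enters the attractor, so Adam can avoid the target forever.

Adam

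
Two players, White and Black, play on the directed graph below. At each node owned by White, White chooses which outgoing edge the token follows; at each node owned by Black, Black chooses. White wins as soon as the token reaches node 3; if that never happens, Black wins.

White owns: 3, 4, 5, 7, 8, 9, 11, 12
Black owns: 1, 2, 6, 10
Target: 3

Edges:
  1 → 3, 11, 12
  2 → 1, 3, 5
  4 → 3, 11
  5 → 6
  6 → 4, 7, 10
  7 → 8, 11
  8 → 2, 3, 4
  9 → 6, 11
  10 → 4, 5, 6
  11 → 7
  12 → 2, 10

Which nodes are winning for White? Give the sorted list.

3, 4, 7, 8, 9, 11

A0 = {3}
A1: add {4, 8} — 4 (White) has 4→3; 8 (White) has 8→3.
A2: add {7} — 7 (White) has 7→8.
A3: add {11} — 11 (White) has 11→7.
A4: add {9} — 9 (White) has 9→11.
A5 = A4; e.g. 1 (Black) can still go to 12. Fixed point.
White's winning region = {3, 4, 7, 8, 9, 11}.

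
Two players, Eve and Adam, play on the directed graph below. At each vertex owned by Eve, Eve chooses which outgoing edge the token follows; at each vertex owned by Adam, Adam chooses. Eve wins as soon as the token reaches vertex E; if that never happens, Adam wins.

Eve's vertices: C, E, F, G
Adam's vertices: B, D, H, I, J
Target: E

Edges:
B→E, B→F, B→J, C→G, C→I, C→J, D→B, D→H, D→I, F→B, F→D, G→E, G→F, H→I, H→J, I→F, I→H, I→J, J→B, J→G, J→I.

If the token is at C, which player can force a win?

Eve

A0 = {E}
A1: add {G} — G (Eve) has G→E.
A2: add {C} — C (Eve) has C→G.
A3 = A2; e.g. B (Adam) can still go to F. Fixed point.
C ∈ A2, so Eve can force the target.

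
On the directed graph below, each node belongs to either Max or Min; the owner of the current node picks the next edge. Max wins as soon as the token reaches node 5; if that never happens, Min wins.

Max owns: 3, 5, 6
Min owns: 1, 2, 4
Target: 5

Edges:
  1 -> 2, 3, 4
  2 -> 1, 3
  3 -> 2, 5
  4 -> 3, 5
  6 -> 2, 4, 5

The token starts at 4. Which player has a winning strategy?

Max

A0 = {5}
A1: add {3, 6} — 3 (Max) has 3→5; 6 (Max) has 6→5.
A2: add {4} — 4 (Min): all of {3, 5} already in.
A3 = A2; e.g. 1 (Min) can still go to 2. Fixed point.
4 ∈ A2, so Max can force the target.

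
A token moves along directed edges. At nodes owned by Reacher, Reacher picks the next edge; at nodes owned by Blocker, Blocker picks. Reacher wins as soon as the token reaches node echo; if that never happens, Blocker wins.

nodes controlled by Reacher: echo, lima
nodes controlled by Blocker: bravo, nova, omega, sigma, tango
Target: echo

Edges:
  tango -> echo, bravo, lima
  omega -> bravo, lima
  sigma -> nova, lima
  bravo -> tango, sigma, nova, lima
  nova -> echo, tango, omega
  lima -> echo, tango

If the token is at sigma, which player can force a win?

Blocker

A0 = {echo}
A1: add {lima} — lima (Reacher) has lima→echo.
A2 = A1; e.g. tango (Blocker) can still go to bravo. Fixed point.
sigma never enters the attractor, so Blocker can avoid the target forever.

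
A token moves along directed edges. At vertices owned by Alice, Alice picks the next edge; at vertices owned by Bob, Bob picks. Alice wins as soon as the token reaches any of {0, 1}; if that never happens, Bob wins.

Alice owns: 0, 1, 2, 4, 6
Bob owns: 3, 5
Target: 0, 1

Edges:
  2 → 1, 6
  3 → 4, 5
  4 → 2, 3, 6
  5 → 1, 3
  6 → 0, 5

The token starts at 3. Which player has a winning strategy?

A0 = {0, 1}
A1: add {2, 6} — 2 (Alice) has 2→1; 6 (Alice) has 6→0.
A2: add {4} — 4 (Alice) has 4→2.
A3 = A2; e.g. 3 (Bob) can still go to 5. Fixed point.
3 never enters the attractor, so Bob can avoid the target forever.

Bob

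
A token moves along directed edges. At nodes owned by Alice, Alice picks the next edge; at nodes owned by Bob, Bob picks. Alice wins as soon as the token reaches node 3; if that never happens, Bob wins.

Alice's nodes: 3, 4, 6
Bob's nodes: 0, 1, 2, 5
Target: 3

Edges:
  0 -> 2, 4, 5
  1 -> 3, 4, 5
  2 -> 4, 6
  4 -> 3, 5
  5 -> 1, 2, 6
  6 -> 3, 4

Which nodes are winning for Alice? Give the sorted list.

A0 = {3}
A1: add {4, 6} — 4 (Alice) has 4→3; 6 (Alice) has 6→3.
A2: add {2} — 2 (Bob): all of {4, 6} already in.
A3 = A2; e.g. 0 (Bob) can still go to 5. Fixed point.
Alice's winning region = {2, 3, 4, 6}.

2, 3, 4, 6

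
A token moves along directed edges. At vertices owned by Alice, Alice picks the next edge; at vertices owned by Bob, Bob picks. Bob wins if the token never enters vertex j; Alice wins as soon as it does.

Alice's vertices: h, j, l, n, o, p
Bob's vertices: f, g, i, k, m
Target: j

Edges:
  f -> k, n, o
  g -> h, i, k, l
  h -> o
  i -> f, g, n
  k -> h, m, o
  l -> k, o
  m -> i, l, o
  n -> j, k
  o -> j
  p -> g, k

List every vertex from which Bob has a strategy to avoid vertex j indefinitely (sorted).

A0 = {j}
A1: add {n, o} — n (Alice) has n→j; o (Alice) has o→j.
A2: add {h, l} — h (Alice) has h→o; l (Alice) has l→o.
A3 = A2; e.g. f (Bob) can still go to k. Fixed point.
Alice's attractor = {h, j, l, n, o}; Bob avoids the target exactly from the complement.

f, g, i, k, m, p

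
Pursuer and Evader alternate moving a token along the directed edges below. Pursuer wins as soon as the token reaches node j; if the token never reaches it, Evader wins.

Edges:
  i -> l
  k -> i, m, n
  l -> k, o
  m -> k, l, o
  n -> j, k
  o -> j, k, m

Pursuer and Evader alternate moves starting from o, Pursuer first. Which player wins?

Track states (vertex, player-to-move).
A0 = {(j,Pursuer), (j,Evader)}
A1: add {(n,Pursuer), (o,Pursuer)}.
(o,Pursuer) ∈ A1 ⇒ Pursuer forces the target.

Pursuer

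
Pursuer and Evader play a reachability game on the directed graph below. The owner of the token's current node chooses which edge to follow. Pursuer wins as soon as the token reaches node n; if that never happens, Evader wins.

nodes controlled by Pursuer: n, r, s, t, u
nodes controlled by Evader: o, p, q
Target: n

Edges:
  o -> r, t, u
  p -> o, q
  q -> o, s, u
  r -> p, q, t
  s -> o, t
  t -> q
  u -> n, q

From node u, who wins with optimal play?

A0 = {n}
A1: add {u} — u (Pursuer) has u→n.
A2 = A1; e.g. o (Evader) can still go to r. Fixed point.
u ∈ A1, so Pursuer can force the target.

Pursuer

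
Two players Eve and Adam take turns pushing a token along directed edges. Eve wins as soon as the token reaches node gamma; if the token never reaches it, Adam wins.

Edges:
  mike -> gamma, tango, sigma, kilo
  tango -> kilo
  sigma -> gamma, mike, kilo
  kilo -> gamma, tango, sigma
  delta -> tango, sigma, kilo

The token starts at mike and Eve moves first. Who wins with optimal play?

Eve

Track states (vertex, player-to-move).
A0 = {(gamma,Eve), (gamma,Adam)}
A1: add {(mike,Eve), (sigma,Eve), (kilo,Eve)}.
(mike,Eve) ∈ A1 ⇒ Eve forces the target.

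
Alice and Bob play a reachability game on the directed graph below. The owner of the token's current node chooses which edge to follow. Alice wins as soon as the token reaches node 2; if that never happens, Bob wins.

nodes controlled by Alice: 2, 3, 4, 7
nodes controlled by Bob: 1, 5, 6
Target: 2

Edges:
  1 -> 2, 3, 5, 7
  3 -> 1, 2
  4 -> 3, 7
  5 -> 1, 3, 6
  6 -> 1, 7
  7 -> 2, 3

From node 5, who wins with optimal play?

Bob

A0 = {2}
A1: add {3, 7} — 3 (Alice) has 3→2; 7 (Alice) has 7→2.
A2: add {4} — 4 (Alice) has 4→3.
A3 = A2; e.g. 1 (Bob) can still go to 5. Fixed point.
5 never enters the attractor, so Bob can avoid the target forever.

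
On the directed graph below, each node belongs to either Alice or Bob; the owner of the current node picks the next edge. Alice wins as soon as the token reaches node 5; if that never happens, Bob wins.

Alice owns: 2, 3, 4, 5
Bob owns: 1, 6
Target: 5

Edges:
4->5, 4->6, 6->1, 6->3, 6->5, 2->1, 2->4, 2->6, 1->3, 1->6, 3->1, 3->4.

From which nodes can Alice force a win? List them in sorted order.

A0 = {5}
A1: add {4} — 4 (Alice) has 4→5.
A2: add {2, 3} — 2 (Alice) has 2→4; 3 (Alice) has 3→4.
A3 = A2; e.g. 1 (Bob) can still go to 6. Fixed point.
Alice's winning region = {2, 3, 4, 5}.

2, 3, 4, 5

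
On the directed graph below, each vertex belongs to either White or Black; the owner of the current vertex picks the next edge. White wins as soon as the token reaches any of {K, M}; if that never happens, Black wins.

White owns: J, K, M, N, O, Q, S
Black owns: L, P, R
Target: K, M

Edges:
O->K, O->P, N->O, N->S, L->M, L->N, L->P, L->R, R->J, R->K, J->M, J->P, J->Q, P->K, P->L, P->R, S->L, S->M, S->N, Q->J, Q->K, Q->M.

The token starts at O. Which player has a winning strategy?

White

A0 = {K, M}
A1: add {J, O, Q, S} — J (White) has J→M; O (White) has O→K; Q (White) has Q→K; S (White) has S→M.
O ∈ A1, so White can force the target.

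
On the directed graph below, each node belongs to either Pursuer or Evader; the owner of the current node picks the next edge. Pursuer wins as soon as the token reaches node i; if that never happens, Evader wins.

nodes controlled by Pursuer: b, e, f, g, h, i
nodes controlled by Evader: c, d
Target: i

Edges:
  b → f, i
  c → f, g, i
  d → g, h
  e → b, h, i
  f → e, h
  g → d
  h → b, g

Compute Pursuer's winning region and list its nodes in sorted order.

b, e, f, h, i

A0 = {i}
A1: add {b, e} — b (Pursuer) has b→i; e (Pursuer) has e→i.
A2: add {f, h} — f (Pursuer) has f→e; h (Pursuer) has h→b.
A3 = A2; e.g. c (Evader) can still go to g. Fixed point.
Pursuer's winning region = {b, e, f, h, i}.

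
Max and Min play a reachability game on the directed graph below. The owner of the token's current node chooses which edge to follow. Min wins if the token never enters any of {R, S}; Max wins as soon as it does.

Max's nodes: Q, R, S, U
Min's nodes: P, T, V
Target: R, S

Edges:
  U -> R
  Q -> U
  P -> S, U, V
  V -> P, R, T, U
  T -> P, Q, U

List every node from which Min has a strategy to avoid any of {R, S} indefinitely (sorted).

A0 = {R, S}
A1: add {U} — U (Max) has U→R.
A2: add {Q} — Q (Max) has Q→U.
A3 = A2; e.g. P (Min) can still go to V. Fixed point.
Max's attractor = {Q, R, S, U}; Min avoids the target exactly from the complement.

P, T, V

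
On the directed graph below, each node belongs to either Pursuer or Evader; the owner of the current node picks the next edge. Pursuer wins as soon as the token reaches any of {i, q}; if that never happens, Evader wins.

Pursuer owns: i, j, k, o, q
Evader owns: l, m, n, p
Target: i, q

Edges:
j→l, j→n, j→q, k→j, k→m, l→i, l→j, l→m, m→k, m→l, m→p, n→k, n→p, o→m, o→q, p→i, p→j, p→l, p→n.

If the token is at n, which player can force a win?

A0 = {i, q}
A1: add {j, o} — j (Pursuer) has j→q; o (Pursuer) has o→q.
A2: add {k} — k (Pursuer) has k→j.
A3 = A2; e.g. l (Evader) can still go to m. Fixed point.
n never enters the attractor, so Evader can avoid the target forever.

Evader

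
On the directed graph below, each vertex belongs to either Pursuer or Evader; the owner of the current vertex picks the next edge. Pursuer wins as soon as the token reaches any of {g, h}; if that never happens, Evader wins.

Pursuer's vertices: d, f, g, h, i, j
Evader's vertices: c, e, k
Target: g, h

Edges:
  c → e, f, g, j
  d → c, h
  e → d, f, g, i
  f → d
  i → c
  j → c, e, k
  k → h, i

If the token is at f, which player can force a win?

A0 = {g, h}
A1: add {d} — d (Pursuer) has d→h.
A2: add {f} — f (Pursuer) has f→d.
A3 = A2; e.g. c (Evader) can still go to e. Fixed point.
f ∈ A2, so Pursuer can force the target.

Pursuer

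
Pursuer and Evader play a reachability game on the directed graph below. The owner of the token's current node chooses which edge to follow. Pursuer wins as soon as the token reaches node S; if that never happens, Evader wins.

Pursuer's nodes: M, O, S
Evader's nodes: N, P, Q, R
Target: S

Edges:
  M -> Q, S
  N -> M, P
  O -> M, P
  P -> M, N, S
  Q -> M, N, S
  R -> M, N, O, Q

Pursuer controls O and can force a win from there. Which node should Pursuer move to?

M

A0 = {S}
A1: add {M} — M (Pursuer) has M→S.
A2: add {O} — O (Pursuer) has O→M.
A3 = A2; e.g. N (Evader) can still go to P. Fixed point.
From O, successor M is in the attractor (rank 1); the other successor P is not.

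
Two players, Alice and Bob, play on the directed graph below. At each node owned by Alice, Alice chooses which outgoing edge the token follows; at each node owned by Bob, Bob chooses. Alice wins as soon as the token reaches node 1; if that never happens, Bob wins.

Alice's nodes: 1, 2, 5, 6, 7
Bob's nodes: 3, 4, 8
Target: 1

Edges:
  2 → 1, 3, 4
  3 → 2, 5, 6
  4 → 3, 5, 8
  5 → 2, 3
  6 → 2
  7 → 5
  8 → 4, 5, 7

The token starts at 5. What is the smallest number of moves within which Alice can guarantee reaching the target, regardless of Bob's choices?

A0 = {1}
A1: add {2} — 2 (Alice) has 2→1.
A2: add {5, 6} — 5 (Alice) has 5→2; 6 (Alice) has 6→2.
5 enters the attractor at level 2, so Alice can force the target in 2 moves from there.

2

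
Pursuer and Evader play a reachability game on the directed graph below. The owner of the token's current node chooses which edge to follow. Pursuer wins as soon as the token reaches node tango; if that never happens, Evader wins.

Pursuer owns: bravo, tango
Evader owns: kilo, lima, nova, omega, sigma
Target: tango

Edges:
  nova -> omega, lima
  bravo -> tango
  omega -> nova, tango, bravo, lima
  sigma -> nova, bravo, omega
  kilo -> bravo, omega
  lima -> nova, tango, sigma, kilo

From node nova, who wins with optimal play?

A0 = {tango}
A1: add {bravo} — bravo (Pursuer) has bravo→tango.
A2 = A1; e.g. nova (Evader) can still go to omega. Fixed point.
nova never enters the attractor, so Evader can avoid the target forever.

Evader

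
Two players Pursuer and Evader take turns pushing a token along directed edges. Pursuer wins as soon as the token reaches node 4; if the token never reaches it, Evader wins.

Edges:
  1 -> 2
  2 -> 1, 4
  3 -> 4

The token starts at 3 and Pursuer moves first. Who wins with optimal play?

Pursuer

Track states (vertex, player-to-move).
A0 = {(4,Pursuer), (4,Evader)}
A1: add {(2,Pursuer), (3,Pursuer), (3,Evader)}.
(3,Pursuer) ∈ A1 ⇒ Pursuer forces the target.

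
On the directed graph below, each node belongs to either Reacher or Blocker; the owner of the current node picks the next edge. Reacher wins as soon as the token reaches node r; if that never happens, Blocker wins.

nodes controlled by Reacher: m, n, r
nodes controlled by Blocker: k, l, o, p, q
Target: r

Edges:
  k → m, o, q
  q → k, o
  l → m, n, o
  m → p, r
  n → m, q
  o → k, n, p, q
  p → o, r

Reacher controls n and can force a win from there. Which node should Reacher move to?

m

A0 = {r}
A1: add {m} — m (Reacher) has m→r.
A2: add {n} — n (Reacher) has n→m.
A3 = A2; e.g. k (Blocker) can still go to o. Fixed point.
From n, successor m is in the attractor (rank 1); the other successor q is not.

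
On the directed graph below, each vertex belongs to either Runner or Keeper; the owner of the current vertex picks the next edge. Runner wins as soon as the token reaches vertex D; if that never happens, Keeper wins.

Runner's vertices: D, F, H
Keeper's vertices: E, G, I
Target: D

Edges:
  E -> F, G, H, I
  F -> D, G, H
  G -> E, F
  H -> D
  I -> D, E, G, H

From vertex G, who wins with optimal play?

A0 = {D}
A1: add {F, H} — F (Runner) has F→D; H (Runner) has H→D.
A2 = A1; e.g. E (Keeper) can still go to G. Fixed point.
G never enters the attractor, so Keeper can avoid the target forever.

Keeper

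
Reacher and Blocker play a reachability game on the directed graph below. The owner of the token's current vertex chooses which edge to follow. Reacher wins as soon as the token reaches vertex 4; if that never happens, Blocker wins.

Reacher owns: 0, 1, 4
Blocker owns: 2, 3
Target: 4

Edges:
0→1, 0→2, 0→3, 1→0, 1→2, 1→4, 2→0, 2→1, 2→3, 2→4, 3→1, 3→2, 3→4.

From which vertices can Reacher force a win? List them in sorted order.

A0 = {4}
A1: add {1} — 1 (Reacher) has 1→4.
A2: add {0} — 0 (Reacher) has 0→1.
A3 = A2; e.g. 2 (Blocker) can still go to 3. Fixed point.
Reacher's winning region = {0, 1, 4}.

0, 1, 4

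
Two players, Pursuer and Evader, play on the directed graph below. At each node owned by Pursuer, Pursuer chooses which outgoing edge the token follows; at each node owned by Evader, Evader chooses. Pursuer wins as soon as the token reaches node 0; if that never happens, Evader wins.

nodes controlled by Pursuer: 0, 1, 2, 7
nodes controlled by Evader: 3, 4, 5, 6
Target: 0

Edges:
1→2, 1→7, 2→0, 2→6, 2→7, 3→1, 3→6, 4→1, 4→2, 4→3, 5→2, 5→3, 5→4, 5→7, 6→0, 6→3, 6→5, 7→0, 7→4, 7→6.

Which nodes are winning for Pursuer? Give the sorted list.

A0 = {0}
A1: add {2, 7} — 2 (Pursuer) has 2→0; 7 (Pursuer) has 7→0.
A2: add {1} — 1 (Pursuer) has 1→2.
A3 = A2; e.g. 3 (Evader) can still go to 6. Fixed point.
Pursuer's winning region = {0, 1, 2, 7}.

0, 1, 2, 7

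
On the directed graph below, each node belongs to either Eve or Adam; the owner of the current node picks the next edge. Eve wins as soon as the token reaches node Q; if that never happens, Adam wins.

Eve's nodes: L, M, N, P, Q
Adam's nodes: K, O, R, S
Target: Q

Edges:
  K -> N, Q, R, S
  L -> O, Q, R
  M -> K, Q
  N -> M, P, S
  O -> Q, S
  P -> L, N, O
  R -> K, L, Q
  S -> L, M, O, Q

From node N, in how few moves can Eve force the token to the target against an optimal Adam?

2

A0 = {Q}
A1: add {L, M} — L (Eve) has L→Q; M (Eve) has M→Q.
A2: add {N, P} — N (Eve) has N→M; P (Eve) has P→L.
A3 = A2; e.g. K (Adam) can still go to R. Fixed point.
N enters the attractor at level 2, so Eve can force the target in 2 moves from there.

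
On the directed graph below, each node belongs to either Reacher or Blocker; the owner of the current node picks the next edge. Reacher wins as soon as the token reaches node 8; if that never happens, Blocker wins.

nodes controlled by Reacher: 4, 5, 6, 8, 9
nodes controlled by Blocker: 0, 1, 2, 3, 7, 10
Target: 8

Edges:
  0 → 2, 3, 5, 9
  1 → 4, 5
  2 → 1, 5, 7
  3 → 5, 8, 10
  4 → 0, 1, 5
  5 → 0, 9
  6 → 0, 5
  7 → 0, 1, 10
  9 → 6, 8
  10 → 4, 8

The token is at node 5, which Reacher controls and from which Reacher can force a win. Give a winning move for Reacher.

A0 = {8}
A1: add {9} — 9 (Reacher) has 9→8.
A2: add {5} — 5 (Reacher) has 5→9.
A3: add {4, 6} — 4 (Reacher) has 4→5; 6 (Reacher) has 6→5.
A4: add {1, 10} — 1 (Blocker): all of {4, 5} already in; 10 (Blocker): all of {4, 8} already in.
A5: add {3} — 3 (Blocker): all of {5, 8, 10} already in.
A6 = A5; e.g. 0 (Blocker) can still go to 2. Fixed point.
From 5, successor 9 is in the attractor (rank 1); the other successor 0 is not.

9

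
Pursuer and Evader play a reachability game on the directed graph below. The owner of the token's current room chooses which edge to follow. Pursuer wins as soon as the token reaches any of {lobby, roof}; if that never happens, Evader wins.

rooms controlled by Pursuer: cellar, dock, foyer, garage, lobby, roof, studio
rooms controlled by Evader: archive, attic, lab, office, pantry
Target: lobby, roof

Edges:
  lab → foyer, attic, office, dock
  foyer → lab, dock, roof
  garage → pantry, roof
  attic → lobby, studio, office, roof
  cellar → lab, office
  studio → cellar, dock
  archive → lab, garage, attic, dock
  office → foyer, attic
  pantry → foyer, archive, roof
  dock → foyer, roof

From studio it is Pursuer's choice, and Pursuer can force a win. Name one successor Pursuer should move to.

A0 = {lobby, roof}
A1: add {dock, foyer, garage} — foyer (Pursuer) has foyer→roof; garage (Pursuer) has garage→roof; dock (Pursuer) has dock→roof.
A2: add {studio} — studio (Pursuer) has studio→dock.
A3 = A2; e.g. lab (Evader) can still go to attic. Fixed point.
From studio, successor dock is in the attractor (rank 1); the other successor cellar is not.

dock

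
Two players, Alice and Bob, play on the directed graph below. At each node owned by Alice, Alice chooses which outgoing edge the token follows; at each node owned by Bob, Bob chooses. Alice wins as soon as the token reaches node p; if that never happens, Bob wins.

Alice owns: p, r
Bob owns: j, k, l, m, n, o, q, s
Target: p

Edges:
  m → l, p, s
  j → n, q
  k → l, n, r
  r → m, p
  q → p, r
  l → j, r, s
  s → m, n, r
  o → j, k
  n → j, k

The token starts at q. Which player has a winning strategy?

Alice

A0 = {p}
A1: add {r} — r (Alice) has r→p.
A2: add {q} — q (Bob): all of {p, r} already in.
A3 = A2; e.g. j (Bob) can still go to n. Fixed point.
q ∈ A2, so Alice can force the target.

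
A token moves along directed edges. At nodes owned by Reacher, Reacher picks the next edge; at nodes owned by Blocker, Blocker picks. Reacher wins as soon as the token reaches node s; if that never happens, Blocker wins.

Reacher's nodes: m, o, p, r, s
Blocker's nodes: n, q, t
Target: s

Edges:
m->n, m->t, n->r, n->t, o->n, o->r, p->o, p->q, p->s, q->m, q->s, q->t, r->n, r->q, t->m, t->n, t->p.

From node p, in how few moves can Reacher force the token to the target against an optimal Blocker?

1

A0 = {s}
A1: add {p} — p (Reacher) has p→s.
A2 = A1; e.g. m (Reacher) has no edge into A1. Fixed point.
p enters the attractor at level 1, so Reacher can force the target in 1 move from there.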